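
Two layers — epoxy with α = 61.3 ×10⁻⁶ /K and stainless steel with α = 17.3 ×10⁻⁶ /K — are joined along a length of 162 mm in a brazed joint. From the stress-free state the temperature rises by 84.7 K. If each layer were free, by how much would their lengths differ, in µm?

604 µm

Δα = |61.3 − 17.3|×10⁻⁶/K = 44.0×10⁻⁶/K.
ΔL_mismatch = Δα·L·ΔT = 44.0×10⁻⁶ × 162.0 mm × 84.7 K = 604 µm.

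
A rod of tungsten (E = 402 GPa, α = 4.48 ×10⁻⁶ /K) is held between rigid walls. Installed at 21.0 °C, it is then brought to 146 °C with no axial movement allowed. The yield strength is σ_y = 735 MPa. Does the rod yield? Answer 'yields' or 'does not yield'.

ΔT = 125.0 K. Constrained thermal stress σ = E·α·ΔT = 402.0×10³ MPa × 4.48×10⁻⁶ × 125.0 = 225 MPa (compressive).
Compare to σ_y = 735 MPa: σ < σ_y, so it does not yield.

does not yield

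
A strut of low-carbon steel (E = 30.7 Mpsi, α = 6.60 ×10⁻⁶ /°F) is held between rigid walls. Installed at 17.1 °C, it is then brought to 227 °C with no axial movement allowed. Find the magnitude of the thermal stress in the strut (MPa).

528 MPa

E = 30.7 Mpsi = 211.7 GPa.
α = 6.60×10⁻⁶/°F × 9/5 = 11.9×10⁻⁶/K.
ΔT = 209.9 K. Constrained thermal stress σ = E·α·ΔT = 211.7×10³ MPa × 11.9×10⁻⁶ × 209.9 = 528 MPa (compressive).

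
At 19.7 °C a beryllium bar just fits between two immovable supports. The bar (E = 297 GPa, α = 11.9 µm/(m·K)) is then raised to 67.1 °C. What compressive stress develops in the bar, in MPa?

ΔT = 47.40 K. Constrained thermal stress σ = E·α·ΔT = 297.0×10³ MPa × 11.9×10⁻⁶ × 47.40 = 168 MPa (compressive).

168 MPa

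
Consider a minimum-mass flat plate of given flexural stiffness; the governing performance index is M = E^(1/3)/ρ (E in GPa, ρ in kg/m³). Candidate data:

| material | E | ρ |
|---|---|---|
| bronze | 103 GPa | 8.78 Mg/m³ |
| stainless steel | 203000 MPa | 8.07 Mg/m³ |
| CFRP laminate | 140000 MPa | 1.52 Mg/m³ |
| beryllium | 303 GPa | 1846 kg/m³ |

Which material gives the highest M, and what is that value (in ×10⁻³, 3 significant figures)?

In SI units:
  bronze: E = 103.0 GPa, ρ = 8780 kg/m³
  stainless steel: E = 203.0 GPa, ρ = 8070 kg/m³
  CFRP laminate: E = 140.0 GPa, ρ = 1520 kg/m³
  beryllium: E = 303.0 GPa, ρ = 1846 kg/m³
  beryllium: M = 3.64×10⁻³
  CFRP laminate: M = 3.42×10⁻³
  stainless steel: M = 0.728×10⁻³
  bronze: M = 0.534×10⁻³
Beryllium ranks first.

beryllium, M = 3.64×10⁻³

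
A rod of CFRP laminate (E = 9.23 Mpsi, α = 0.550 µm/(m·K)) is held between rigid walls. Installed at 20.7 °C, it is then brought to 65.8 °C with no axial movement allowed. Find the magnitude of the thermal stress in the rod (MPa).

1.58 MPa

E = 9.23 Mpsi = 63.64 GPa.
ΔT = 45.10 K. Constrained thermal stress σ = E·α·ΔT = 63.64×10³ MPa × 0.550×10⁻⁶ × 45.10 = 1.58 MPa (compressive).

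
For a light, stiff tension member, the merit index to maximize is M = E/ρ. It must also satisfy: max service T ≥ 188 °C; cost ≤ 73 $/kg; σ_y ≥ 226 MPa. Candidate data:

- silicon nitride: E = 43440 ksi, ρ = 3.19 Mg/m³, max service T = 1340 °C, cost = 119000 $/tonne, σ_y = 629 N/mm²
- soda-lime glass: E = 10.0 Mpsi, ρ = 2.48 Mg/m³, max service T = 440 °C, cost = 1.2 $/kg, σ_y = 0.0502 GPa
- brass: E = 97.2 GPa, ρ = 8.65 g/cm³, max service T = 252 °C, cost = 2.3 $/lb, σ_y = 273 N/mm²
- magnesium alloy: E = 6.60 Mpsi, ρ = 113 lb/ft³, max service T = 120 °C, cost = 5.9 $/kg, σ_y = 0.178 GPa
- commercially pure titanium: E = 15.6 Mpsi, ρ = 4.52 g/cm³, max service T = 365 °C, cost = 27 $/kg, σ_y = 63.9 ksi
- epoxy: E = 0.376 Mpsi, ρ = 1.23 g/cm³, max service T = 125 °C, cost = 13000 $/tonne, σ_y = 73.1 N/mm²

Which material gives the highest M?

Screen on constraints: max service T ≥ 188 °C; cost ≤ 73 $/kg; σ_y ≥ 226 MPa. Survivors: brass, commercially pure titanium.
Normalizing units and computing the index:
  brass: E = 97.20 GPa, ρ = 8650 kg/m³
  commercially pure titanium: E = 107.6 GPa, ρ = 4520 kg/m³
  commercially pure titanium: M = 23.8 MN·m/kg
  brass: M = 11.2 MN·m/kg
The maximum is for commercially pure titanium.

commercially pure titanium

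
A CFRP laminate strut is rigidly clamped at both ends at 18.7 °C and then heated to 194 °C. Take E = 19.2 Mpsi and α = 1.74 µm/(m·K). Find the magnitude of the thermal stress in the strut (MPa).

40.4 MPa

E = 19.2 Mpsi = 132.4 GPa.
ΔT = 175.3 K. Constrained thermal stress σ = E·α·ΔT = 132.4×10³ MPa × 1.74×10⁻⁶ × 175.3 = 40.4 MPa (compressive).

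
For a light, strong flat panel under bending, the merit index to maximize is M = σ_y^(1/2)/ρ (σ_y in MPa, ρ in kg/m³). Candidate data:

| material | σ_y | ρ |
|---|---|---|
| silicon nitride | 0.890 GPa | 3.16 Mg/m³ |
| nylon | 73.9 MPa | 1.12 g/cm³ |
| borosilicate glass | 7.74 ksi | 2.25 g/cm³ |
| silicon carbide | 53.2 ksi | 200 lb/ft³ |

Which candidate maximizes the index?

Normalizing units and computing the index:
  silicon nitride: σ_y = 890.0 MPa, ρ = 3160 kg/m³
  nylon: σ_y = 73.90 MPa, ρ = 1120 kg/m³
  borosilicate glass: σ_y = 53.37 MPa, ρ = 2250 kg/m³
  silicon carbide: σ_y = 366.8 MPa, ρ = 3204 kg/m³
  silicon nitride: M = 9.44×10⁻³
  nylon: M = 7.68×10⁻³
  silicon carbide: M = 5.98×10⁻³
  borosilicate glass: M = 3.25×10⁻³
The maximum is for silicon nitride.

silicon nitride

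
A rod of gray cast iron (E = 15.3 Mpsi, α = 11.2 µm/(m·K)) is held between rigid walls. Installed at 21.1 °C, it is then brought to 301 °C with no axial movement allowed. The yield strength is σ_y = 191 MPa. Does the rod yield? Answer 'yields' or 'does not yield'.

yields

E = 15.3 Mpsi = 105.5 GPa.
ΔT = 279.9 K. Constrained thermal stress σ = E·α·ΔT = 105.5×10³ MPa × 11.2×10⁻⁶ × 279.9 = 331 MPa (compressive).
Compare to σ_y = 191 MPa: σ ≥ σ_y, so it yields.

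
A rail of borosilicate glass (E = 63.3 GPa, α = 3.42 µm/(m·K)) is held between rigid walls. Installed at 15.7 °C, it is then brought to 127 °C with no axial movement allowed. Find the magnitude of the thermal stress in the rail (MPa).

ΔT = 111.3 K. Constrained thermal stress σ = E·α·ΔT = 63.30×10³ MPa × 3.42×10⁻⁶ × 111.3 = 24.1 MPa (compressive).

24.1 MPa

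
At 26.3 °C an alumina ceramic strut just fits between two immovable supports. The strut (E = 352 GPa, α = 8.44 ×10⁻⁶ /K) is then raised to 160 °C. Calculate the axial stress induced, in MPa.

397 MPa

ΔT = 133.7 K. Constrained thermal stress σ = E·α·ΔT = 352.0×10³ MPa × 8.44×10⁻⁶ × 133.7 = 397 MPa (compressive).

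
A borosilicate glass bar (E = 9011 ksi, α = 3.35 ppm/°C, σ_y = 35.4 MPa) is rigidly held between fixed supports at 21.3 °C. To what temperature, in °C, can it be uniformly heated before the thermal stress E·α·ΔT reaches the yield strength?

191 °C

E = 9011 ksi = 62.13 GPa.
E·α·ΔT = 35.40 MPa ⇒ ΔT = 35.40 / (62.13×10³ × 3.35×10⁻⁶) = 170.1 K.
T = 21.3 + 170.1 = 191.4 °C.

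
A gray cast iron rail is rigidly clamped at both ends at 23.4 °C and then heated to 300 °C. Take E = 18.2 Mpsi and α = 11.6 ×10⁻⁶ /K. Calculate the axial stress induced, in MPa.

E = 18.2 Mpsi = 125.5 GPa.
ΔT = 276.6 K. Constrained thermal stress σ = E·α·ΔT = 125.5×10³ MPa × 11.6×10⁻⁶ × 276.6 = 403 MPa (compressive).

403 MPa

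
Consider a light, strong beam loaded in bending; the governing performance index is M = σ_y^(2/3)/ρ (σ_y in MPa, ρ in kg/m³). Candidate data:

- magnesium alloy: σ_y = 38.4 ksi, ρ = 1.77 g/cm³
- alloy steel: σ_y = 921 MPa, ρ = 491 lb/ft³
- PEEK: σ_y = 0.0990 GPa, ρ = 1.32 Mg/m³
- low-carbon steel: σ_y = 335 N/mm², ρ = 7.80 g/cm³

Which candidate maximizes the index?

magnesium alloy

In SI units:
  magnesium alloy: σ_y = 264.8 MPa, ρ = 1770 kg/m³
  alloy steel: σ_y = 921.0 MPa, ρ = 7865 kg/m³
  PEEK: σ_y = 99.00 MPa, ρ = 1320 kg/m³
  low-carbon steel: σ_y = 335.0 MPa, ρ = 7800 kg/m³
  magnesium alloy: M = 23.3×10⁻³
  PEEK: M = 16.2×10⁻³
  alloy steel: M = 12.0×10⁻³
  low-carbon steel: M = 6.18×10⁻³
The maximum is for magnesium alloy.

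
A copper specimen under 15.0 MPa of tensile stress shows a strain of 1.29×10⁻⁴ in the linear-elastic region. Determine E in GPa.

E = σ/ε = 15.0 MPa / 1.29×10⁻⁴ = 116300 MPa = 116 GPa.

116 GPa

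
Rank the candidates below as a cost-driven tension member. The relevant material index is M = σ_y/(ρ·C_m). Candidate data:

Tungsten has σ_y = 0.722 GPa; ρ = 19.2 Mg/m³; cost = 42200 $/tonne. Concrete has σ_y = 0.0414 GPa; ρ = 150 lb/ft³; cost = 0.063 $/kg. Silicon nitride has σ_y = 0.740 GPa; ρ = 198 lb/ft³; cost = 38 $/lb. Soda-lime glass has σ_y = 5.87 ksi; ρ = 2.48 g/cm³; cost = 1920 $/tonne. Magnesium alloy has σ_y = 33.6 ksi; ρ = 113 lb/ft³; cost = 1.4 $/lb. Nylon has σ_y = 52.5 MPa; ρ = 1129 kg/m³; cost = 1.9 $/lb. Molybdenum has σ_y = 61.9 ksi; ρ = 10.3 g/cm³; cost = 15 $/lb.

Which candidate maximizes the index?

Convert each candidate to consistent units, then evaluate M:
  tungsten: σ_y = 722.0 MPa, ρ = 19200 kg/m³, cost = 42.20 $/kg
  concrete: σ_y = 41.40 MPa, ρ = 2403 kg/m³, cost = 0.06300 $/kg
  silicon nitride: σ_y = 740.0 MPa, ρ = 3172 kg/m³, cost = 83.77 $/kg
  soda-lime glass: σ_y = 40.47 MPa, ρ = 2480 kg/m³, cost = 1.920 $/kg
  magnesium alloy: σ_y = 231.7 MPa, ρ = 1810 kg/m³, cost = 3.086 $/kg
  nylon: σ_y = 52.50 MPa, ρ = 1129 kg/m³, cost = 4.189 $/kg
  molybdenum: σ_y = 426.8 MPa, ρ = 10300 kg/m³, cost = 33.07 $/kg
  concrete: M = 273 kN·m per $
  magnesium alloy: M = 41.5 kN·m per $
  nylon: M = 11.1 kN·m per $
  soda-lime glass: M = 8.50 kN·m per $
  silicon nitride: M = 2.79 kN·m per $
  molybdenum: M = 1.25 kN·m per $
  tungsten: M = 0.891 kN·m per $
Concrete has the largest M.

concrete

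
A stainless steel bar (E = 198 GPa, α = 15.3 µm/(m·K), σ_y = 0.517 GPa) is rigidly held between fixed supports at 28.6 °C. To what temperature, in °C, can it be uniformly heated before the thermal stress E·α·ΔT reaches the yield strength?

199 °C

σ_y = 0.517 GPa = 517.0 MPa.
E·α·ΔT = 517.0 MPa ⇒ ΔT = 517.0 / (198.0×10³ × 15.3×10⁻⁶) = 170.7 K.
T = 28.6 + 170.7 = 199.3 °C.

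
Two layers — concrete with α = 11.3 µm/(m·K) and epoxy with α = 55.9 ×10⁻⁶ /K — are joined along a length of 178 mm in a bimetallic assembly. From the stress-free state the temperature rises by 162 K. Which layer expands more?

epoxy

α(concrete) = 11.3×10⁻⁶/K vs α(epoxy) = 55.9×10⁻⁶/K.
Higher α expands more for the same ΔT: epoxy.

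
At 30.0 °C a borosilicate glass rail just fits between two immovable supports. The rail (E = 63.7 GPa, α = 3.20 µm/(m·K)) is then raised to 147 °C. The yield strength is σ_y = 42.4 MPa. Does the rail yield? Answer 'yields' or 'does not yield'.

ΔT = 117.0 K. Constrained thermal stress σ = E·α·ΔT = 63.70×10³ MPa × 3.20×10⁻⁶ × 117.0 = 23.8 MPa (compressive).
Compare to σ_y = 42.4 MPa: σ < σ_y, so it does not yield.

does not yield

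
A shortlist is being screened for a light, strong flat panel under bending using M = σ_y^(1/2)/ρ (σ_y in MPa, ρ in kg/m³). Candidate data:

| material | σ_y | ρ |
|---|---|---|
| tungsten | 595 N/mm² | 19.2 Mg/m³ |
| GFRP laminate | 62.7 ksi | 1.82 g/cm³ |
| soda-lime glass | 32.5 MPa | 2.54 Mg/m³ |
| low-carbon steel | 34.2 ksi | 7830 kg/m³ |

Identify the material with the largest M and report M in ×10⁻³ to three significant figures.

GFRP laminate, M = 11.4×10⁻³

Putting every candidate on a common basis:
  tungsten: σ_y = 595.0 MPa, ρ = 19200 kg/m³
  GFRP laminate: σ_y = 432.3 MPa, ρ = 1820 kg/m³
  soda-lime glass: σ_y = 32.50 MPa, ρ = 2540 kg/m³
  low-carbon steel: σ_y = 235.8 MPa, ρ = 7830 kg/m³
  GFRP laminate: M = 11.4×10⁻³
  soda-lime glass: M = 2.24×10⁻³
  low-carbon steel: M = 1.96×10⁻³
  tungsten: M = 1.27×10⁻³
GFRP laminate ranks first.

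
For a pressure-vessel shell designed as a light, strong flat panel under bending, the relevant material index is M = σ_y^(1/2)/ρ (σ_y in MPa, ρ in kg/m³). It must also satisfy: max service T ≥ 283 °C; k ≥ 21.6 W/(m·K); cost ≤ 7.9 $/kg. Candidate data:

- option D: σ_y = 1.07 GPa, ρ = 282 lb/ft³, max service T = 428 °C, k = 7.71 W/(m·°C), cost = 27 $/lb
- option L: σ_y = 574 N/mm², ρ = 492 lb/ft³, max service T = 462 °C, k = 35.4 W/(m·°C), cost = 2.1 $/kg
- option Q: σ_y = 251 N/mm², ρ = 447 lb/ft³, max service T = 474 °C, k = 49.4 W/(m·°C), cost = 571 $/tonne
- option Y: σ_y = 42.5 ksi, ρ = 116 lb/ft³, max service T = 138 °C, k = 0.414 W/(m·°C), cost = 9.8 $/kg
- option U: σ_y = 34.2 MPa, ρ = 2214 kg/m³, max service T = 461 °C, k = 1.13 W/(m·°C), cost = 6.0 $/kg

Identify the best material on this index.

Screen on constraints: max service T ≥ 283 °C; k ≥ 21.6 W/(m·K); cost ≤ 7.9 $/kg. Survivors: option L, option Q.
Putting every candidate on a common basis:
  option L: σ_y = 574.0 MPa, ρ = 7881 kg/m³
  option Q: σ_y = 251.0 MPa, ρ = 7160 kg/m³
  option L: M = 3.04×10⁻³
  option Q: M = 2.21×10⁻³
Option L has the largest M.

option L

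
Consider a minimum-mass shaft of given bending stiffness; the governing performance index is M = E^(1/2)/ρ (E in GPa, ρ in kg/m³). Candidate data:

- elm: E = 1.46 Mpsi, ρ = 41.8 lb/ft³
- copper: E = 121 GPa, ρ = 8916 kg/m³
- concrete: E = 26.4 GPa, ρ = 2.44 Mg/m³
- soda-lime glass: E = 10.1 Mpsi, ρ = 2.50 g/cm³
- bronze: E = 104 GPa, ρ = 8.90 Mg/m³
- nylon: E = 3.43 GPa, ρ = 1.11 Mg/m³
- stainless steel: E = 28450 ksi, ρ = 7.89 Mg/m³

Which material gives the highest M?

elm

Normalizing units and computing the index:
  elm: E = 10.07 GPa, ρ = 669.6 kg/m³
  copper: E = 121.0 GPa, ρ = 8916 kg/m³
  concrete: E = 26.40 GPa, ρ = 2440 kg/m³
  soda-lime glass: E = 69.64 GPa, ρ = 2500 kg/m³
  bronze: E = 104.0 GPa, ρ = 8900 kg/m³
  nylon: E = 3.430 GPa, ρ = 1110 kg/m³
  stainless steel: E = 196.2 GPa, ρ = 7890 kg/m³
  elm: M = 4.74×10⁻³
  soda-lime glass: M = 3.34×10⁻³
  concrete: M = 2.11×10⁻³
  stainless steel: M = 1.78×10⁻³
  nylon: M = 1.67×10⁻³
  copper: M = 1.23×10⁻³
  bronze: M = 1.15×10⁻³
The maximum is for elm.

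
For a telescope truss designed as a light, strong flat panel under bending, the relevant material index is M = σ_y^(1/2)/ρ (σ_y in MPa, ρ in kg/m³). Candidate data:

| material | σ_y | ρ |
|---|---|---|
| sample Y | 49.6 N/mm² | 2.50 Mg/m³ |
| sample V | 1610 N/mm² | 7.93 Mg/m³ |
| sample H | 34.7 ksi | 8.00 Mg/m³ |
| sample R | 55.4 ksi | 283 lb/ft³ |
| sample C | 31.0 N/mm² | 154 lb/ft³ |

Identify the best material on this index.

After converting to SI:
  sample Y: σ_y = 49.60 MPa, ρ = 2500 kg/m³
  sample V: σ_y = 1610 MPa, ρ = 7930 kg/m³
  sample H: σ_y = 239.2 MPa, ρ = 8000 kg/m³
  sample R: σ_y = 382.0 MPa, ρ = 4533 kg/m³
  sample C: σ_y = 31.00 MPa, ρ = 2467 kg/m³
  sample V: M = 5.06×10⁻³
  sample R: M = 4.31×10⁻³
  sample Y: M = 2.82×10⁻³
  sample C: M = 2.26×10⁻³
  sample H: M = 1.93×10⁻³
The maximum is for sample V.

sample V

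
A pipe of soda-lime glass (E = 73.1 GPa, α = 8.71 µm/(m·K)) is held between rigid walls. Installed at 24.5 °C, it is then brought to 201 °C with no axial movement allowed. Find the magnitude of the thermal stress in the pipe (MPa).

ΔT = 176.5 K. Constrained thermal stress σ = E·α·ΔT = 73.10×10³ MPa × 8.71×10⁻⁶ × 176.5 = 112 MPa (compressive).

112 MPa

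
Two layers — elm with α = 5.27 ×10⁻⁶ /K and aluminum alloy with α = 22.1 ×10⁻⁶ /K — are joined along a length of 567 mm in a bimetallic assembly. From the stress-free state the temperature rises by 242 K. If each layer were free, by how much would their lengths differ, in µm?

Δα = |5.27 − 22.1|×10⁻⁶/K = 16.8×10⁻⁶/K.
ΔL_mismatch = Δα·L·ΔT = 16.8×10⁻⁶ × 567.0 mm × 242.0 K = 2310 µm.

2310 µm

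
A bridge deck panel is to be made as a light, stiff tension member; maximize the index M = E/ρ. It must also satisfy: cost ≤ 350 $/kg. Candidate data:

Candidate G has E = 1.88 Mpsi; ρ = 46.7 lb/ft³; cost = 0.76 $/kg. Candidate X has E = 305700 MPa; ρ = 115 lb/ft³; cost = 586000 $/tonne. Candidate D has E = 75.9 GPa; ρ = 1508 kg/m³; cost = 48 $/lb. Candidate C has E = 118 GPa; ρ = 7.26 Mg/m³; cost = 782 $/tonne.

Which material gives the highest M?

candidate D

Screen on constraints: cost ≤ 350 $/kg. Survivors: candidate G, candidate D, candidate C.
After converting to SI:
  candidate G: E = 12.96 GPa, ρ = 748.1 kg/m³
  candidate D: E = 75.90 GPa, ρ = 1508 kg/m³
  candidate C: E = 118.0 GPa, ρ = 7260 kg/m³
  candidate D: M = 50.3 MN·m/kg
  candidate G: M = 17.3 MN·m/kg
  candidate C: M = 16.3 MN·m/kg
The maximum is for candidate D.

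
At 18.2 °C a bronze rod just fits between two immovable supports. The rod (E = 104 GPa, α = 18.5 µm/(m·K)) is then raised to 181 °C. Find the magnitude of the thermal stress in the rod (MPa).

ΔT = 162.8 K. Constrained thermal stress σ = E·α·ΔT = 104.0×10³ MPa × 18.5×10⁻⁶ × 162.8 = 313 MPa (compressive).

313 MPa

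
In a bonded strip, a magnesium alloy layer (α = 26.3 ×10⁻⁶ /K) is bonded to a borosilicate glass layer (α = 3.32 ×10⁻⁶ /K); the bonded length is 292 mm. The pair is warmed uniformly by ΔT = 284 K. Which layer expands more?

α(magnesium alloy) = 26.3×10⁻⁶/K vs α(borosilicate glass) = 3.32×10⁻⁶/K.
Higher α expands more for the same ΔT: magnesium alloy.

magnesium alloy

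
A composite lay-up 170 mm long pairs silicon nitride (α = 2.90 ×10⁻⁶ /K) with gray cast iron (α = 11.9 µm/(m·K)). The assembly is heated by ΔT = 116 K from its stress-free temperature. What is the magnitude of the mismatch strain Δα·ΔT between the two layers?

Δα = |2.90 − 11.9|×10⁻⁶/K = 9.00×10⁻⁶/K.
Mismatch strain = Δα·ΔT = 9.00×10⁻⁶ × 116.0 = 1.04×10⁻³.

1.04×10⁻³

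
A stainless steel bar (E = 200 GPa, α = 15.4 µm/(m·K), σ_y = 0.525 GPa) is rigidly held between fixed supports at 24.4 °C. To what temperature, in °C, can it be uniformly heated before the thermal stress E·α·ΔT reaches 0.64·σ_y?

133 °C

σ_y = 0.525 GPa = 525.0 MPa.
E·α·ΔT = 336.0 MPa ⇒ ΔT = 336.0 / (200.0×10³ × 15.4×10⁻⁶) = 109.1 K.
T = 24.4 + 109.1 = 133.5 °C.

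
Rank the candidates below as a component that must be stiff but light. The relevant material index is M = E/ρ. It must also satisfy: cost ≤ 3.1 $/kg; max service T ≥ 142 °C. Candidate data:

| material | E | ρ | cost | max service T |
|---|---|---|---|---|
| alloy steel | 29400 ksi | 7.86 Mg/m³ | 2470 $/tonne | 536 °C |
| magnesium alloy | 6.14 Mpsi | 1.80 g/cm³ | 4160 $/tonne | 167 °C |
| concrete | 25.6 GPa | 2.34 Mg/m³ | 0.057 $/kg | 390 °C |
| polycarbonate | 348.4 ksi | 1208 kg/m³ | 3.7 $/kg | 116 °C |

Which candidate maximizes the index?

Screen on constraints: cost ≤ 3.1 $/kg; max service T ≥ 142 °C. Survivors: alloy steel, concrete.
Convert each candidate to consistent units, then evaluate M:
  alloy steel: E = 202.7 GPa, ρ = 7860 kg/m³
  concrete: E = 25.60 GPa, ρ = 2340 kg/m³
  alloy steel: M = 25.8 MN·m/kg
  concrete: M = 10.9 MN·m/kg
Alloy steel ranks first.

alloy steel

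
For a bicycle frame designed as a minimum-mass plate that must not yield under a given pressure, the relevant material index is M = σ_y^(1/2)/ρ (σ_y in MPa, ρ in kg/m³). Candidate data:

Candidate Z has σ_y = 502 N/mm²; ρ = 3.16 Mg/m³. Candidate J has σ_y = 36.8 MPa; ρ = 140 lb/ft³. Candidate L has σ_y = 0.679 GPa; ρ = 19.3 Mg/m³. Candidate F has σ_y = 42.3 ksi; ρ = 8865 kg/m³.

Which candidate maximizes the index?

Convert each candidate to consistent units, then evaluate M:
  candidate Z: σ_y = 502.0 MPa, ρ = 3160 kg/m³
  candidate J: σ_y = 36.80 MPa, ρ = 2243 kg/m³
  candidate L: σ_y = 679.0 MPa, ρ = 19300 kg/m³
  candidate F: σ_y = 291.6 MPa, ρ = 8865 kg/m³
  candidate Z: M = 7.09×10⁻³
  candidate J: M = 2.71×10⁻³
  candidate F: M = 1.93×10⁻³
  candidate L: M = 1.35×10⁻³
Candidate Z has the largest M.

candidate Z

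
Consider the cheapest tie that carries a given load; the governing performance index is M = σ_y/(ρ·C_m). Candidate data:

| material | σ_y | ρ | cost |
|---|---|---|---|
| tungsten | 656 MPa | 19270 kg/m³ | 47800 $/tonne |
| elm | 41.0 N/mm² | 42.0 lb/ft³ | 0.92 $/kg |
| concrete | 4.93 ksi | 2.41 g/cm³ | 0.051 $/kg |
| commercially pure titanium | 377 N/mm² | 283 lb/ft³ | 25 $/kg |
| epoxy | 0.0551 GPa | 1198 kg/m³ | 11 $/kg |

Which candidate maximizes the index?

concrete

Putting every candidate on a common basis:
  tungsten: σ_y = 656.0 MPa, ρ = 19270 kg/m³, cost = 47.80 $/kg
  elm: σ_y = 41.00 MPa, ρ = 672.8 kg/m³, cost = 0.9200 $/kg
  concrete: σ_y = 33.99 MPa, ρ = 2410 kg/m³, cost = 0.05100 $/kg
  commercially pure titanium: σ_y = 377.0 MPa, ρ = 4533 kg/m³, cost = 25.00 $/kg
  epoxy: σ_y = 55.10 MPa, ρ = 1198 kg/m³, cost = 11.00 $/kg
  concrete: M = 277 kN·m per $
  elm: M = 66.2 kN·m per $
  epoxy: M = 4.18 kN·m per $
  commercially pure titanium: M = 3.33 kN·m per $
  tungsten: M = 0.712 kN·m per $
Concrete ranks first.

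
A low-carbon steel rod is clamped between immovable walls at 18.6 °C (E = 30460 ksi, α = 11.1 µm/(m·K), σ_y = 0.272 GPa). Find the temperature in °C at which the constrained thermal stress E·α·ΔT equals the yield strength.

E = 30460 ksi = 210.0 GPa.
σ_y = 0.272 GPa = 272.0 MPa.
E·α·ΔT = 272.0 MPa ⇒ ΔT = 272.0 / (210.0×10³ × 11.1×10⁻⁶) = 116.7 K.
T = 18.6 + 116.7 = 135.3 °C.

135 °C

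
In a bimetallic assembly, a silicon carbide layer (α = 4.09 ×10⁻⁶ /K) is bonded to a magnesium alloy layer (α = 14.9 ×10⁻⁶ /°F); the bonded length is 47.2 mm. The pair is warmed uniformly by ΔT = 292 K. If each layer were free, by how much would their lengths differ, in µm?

magnesium alloy: α = 14.9×10⁻⁶/°F × 9/5 = 26.8×10⁻⁶/K.
Δα = |4.09 − 26.8|×10⁻⁶/K = 22.7×10⁻⁶/K.
ΔL_mismatch = Δα·L·ΔT = 22.7×10⁻⁶ × 47.2 mm × 292.0 K = 313 µm.

313 µm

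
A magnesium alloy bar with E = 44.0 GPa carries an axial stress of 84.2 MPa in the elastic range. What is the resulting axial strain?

ε = σ/E = 84.2 / 44000 = 1.91×10⁻³.

1.91×10⁻³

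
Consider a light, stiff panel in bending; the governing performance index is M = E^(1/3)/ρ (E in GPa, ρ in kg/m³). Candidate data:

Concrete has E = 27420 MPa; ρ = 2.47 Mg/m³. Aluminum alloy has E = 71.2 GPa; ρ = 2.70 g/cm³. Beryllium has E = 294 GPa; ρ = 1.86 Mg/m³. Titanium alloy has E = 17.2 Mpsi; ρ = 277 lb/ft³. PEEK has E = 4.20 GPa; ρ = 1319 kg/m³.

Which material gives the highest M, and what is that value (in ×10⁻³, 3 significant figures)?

beryllium, M = 3.57×10⁻³

In SI units:
  concrete: E = 27.42 GPa, ρ = 2470 kg/m³
  aluminum alloy: E = 71.20 GPa, ρ = 2700 kg/m³
  beryllium: E = 294.0 GPa, ρ = 1860 kg/m³
  titanium alloy: E = 118.6 GPa, ρ = 4437 kg/m³
  PEEK: E = 4.200 GPa, ρ = 1319 kg/m³
  beryllium: M = 3.57×10⁻³
  aluminum alloy: M = 1.54×10⁻³
  PEEK: M = 1.22×10⁻³
  concrete: M = 1.22×10⁻³
  titanium alloy: M = 1.11×10⁻³
Beryllium has the largest M.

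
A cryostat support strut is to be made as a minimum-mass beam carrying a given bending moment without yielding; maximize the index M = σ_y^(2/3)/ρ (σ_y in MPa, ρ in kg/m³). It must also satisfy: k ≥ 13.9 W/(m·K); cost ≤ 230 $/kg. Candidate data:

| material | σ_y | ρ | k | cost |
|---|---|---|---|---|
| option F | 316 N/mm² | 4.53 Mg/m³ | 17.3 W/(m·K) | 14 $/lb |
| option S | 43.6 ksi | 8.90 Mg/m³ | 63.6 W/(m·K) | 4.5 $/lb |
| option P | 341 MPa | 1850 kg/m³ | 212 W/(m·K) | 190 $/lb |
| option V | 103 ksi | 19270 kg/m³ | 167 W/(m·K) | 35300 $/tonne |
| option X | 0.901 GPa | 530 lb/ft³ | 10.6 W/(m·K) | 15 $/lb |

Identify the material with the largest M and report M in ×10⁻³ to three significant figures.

option F, M = 10.2×10⁻³

Screen on constraints: k ≥ 13.9 W/(m·K); cost ≤ 230 $/kg. Survivors: option F, option S, option V.
Normalizing units and computing the index:
  option F: σ_y = 316.0 MPa, ρ = 4530 kg/m³
  option S: σ_y = 300.6 MPa, ρ = 8900 kg/m³
  option V: σ_y = 710.2 MPa, ρ = 19270 kg/m³
  option F: M = 10.2×10⁻³
  option S: M = 5.04×10⁻³
  option V: M = 4.13×10⁻³
Highest index: option F.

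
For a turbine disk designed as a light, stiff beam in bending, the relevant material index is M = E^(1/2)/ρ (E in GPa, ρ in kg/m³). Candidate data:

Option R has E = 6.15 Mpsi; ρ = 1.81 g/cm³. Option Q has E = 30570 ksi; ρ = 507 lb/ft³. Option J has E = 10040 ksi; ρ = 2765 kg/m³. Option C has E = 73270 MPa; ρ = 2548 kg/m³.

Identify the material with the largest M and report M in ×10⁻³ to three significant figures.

Convert each candidate to consistent units, then evaluate M:
  option R: E = 42.40 GPa, ρ = 1810 kg/m³
  option Q: E = 210.8 GPa, ρ = 8121 kg/m³
  option J: E = 69.22 GPa, ρ = 2765 kg/m³
  option C: E = 73.27 GPa, ρ = 2548 kg/m³
  option R: M = 3.60×10⁻³
  option C: M = 3.36×10⁻³
  option J: M = 3.01×10⁻³
  option Q: M = 1.79×10⁻³
Highest index: option R.

option R, M = 3.60×10⁻³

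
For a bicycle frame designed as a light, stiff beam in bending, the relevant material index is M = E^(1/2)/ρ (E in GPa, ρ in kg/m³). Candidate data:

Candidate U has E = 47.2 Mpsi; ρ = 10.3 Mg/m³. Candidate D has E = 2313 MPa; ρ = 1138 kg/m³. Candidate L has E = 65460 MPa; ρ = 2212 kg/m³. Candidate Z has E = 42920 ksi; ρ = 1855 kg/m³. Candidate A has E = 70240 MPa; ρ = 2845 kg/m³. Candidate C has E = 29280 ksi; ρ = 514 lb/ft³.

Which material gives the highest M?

Normalizing units and computing the index:
  candidate U: E = 325.4 GPa, ρ = 10300 kg/m³
  candidate D: E = 2.313 GPa, ρ = 1138 kg/m³
  candidate L: E = 65.46 GPa, ρ = 2212 kg/m³
  candidate Z: E = 295.9 GPa, ρ = 1855 kg/m³
  candidate A: E = 70.24 GPa, ρ = 2845 kg/m³
  candidate C: E = 201.9 GPa, ρ = 8233 kg/m³
  candidate Z: M = 9.27×10⁻³
  candidate L: M = 3.66×10⁻³
  candidate A: M = 2.95×10⁻³
  candidate U: M = 1.75×10⁻³
  candidate C: M = 1.73×10⁻³
  candidate D: M = 1.34×10⁻³
The maximum is for candidate Z.

candidate Z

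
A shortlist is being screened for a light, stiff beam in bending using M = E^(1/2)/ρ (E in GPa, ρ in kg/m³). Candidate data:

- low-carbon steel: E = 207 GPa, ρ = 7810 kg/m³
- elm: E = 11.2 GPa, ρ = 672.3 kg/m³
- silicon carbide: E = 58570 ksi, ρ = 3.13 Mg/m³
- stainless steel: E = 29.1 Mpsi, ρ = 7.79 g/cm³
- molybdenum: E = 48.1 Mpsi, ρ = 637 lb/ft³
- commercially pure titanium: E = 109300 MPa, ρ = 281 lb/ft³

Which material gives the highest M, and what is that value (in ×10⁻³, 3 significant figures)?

Putting every candidate on a common basis:
  low-carbon steel: E = 207.0 GPa, ρ = 7810 kg/m³
  elm: E = 11.20 GPa, ρ = 672.3 kg/m³
  silicon carbide: E = 403.8 GPa, ρ = 3130 kg/m³
  stainless steel: E = 200.6 GPa, ρ = 7790 kg/m³
  molybdenum: E = 331.6 GPa, ρ = 10200 kg/m³
  commercially pure titanium: E = 109.3 GPa, ρ = 4501 kg/m³
  silicon carbide: M = 6.42×10⁻³
  elm: M = 4.98×10⁻³
  commercially pure titanium: M = 2.32×10⁻³
  low-carbon steel: M = 1.84×10⁻³
  stainless steel: M = 1.82×10⁻³
  molybdenum: M = 1.78×10⁻³
Silicon carbide has the largest M.

silicon carbide, M = 6.42×10⁻³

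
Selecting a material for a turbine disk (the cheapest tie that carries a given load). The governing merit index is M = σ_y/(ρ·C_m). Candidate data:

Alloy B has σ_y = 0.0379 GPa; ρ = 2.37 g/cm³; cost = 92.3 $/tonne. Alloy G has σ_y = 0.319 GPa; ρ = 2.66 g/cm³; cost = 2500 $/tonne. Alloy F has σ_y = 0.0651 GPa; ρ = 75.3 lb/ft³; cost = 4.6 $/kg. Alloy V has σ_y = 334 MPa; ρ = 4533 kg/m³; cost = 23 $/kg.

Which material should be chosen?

alloy B

Putting every candidate on a common basis:
  alloy B: σ_y = 37.90 MPa, ρ = 2370 kg/m³, cost = 0.09230 $/kg
  alloy G: σ_y = 319.0 MPa, ρ = 2660 kg/m³, cost = 2.500 $/kg
  alloy F: σ_y = 65.10 MPa, ρ = 1206 kg/m³, cost = 4.600 $/kg
  alloy V: σ_y = 334.0 MPa, ρ = 4533 kg/m³, cost = 23.00 $/kg
  alloy B: M = 173 kN·m per $
  alloy G: M = 48.0 kN·m per $
  alloy F: M = 11.7 kN·m per $
  alloy V: M = 3.20 kN·m per $
The maximum is for alloy B.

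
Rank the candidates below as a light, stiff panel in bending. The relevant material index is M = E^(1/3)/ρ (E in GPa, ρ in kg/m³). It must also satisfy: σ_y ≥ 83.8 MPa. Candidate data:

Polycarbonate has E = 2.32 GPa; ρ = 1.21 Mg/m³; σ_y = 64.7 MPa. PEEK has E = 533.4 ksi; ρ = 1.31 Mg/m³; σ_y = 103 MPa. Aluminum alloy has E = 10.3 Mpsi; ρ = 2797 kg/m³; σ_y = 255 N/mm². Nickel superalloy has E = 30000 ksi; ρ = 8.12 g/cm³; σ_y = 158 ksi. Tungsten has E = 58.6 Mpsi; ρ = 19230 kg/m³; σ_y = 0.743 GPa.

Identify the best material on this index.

aluminum alloy

Screen on constraints: σ_y ≥ 83.8 MPa. Survivors: PEEK, aluminum alloy, nickel superalloy, tungsten.
Normalizing units and computing the index:
  PEEK: E = 3.678 GPa, ρ = 1310 kg/m³
  aluminum alloy: E = 71.02 GPa, ρ = 2797 kg/m³
  nickel superalloy: E = 206.8 GPa, ρ = 8120 kg/m³
  tungsten: E = 404.0 GPa, ρ = 19230 kg/m³
  aluminum alloy: M = 1.48×10⁻³
  PEEK: M = 1.18×10⁻³
  nickel superalloy: M = 0.728×10⁻³
  tungsten: M = 0.384×10⁻³
Aluminum alloy ranks first.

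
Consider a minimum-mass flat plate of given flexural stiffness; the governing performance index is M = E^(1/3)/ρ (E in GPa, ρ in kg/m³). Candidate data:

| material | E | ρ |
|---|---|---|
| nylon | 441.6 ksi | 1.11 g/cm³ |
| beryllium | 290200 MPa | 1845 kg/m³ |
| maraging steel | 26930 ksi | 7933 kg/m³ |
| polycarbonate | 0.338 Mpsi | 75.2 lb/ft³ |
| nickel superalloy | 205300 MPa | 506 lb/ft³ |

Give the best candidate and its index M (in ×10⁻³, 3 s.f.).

After converting to SI:
  nylon: E = 3.045 GPa, ρ = 1110 kg/m³
  beryllium: E = 290.2 GPa, ρ = 1845 kg/m³
  maraging steel: E = 185.7 GPa, ρ = 7933 kg/m³
  polycarbonate: E = 2.330 GPa, ρ = 1205 kg/m³
  nickel superalloy: E = 205.3 GPa, ρ = 8105 kg/m³
  beryllium: M = 3.59×10⁻³
  nylon: M = 1.31×10⁻³
  polycarbonate: M = 1.10×10⁻³
  nickel superalloy: M = 0.728×10⁻³
  maraging steel: M = 0.719×10⁻³
Highest index: beryllium.

beryllium, M = 3.59×10⁻³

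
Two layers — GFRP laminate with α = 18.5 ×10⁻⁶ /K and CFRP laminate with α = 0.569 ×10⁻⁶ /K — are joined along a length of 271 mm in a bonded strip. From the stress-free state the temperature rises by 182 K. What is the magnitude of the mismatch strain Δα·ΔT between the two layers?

3.26×10⁻³

Δα = |18.5 − 0.569|×10⁻⁶/K = 17.9×10⁻⁶/K.
Mismatch strain = Δα·ΔT = 17.9×10⁻⁶ × 182.0 = 3.26×10⁻³.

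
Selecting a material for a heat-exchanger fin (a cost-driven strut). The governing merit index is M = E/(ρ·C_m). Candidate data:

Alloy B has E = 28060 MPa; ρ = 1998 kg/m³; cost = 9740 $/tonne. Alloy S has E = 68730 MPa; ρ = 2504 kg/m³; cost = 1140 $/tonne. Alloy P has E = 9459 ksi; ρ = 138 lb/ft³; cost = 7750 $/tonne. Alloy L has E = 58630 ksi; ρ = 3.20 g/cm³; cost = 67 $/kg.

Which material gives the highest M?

alloy S

Normalizing units and computing the index:
  alloy B: E = 28.06 GPa, ρ = 1998 kg/m³, cost = 9.740 $/kg
  alloy S: E = 68.73 GPa, ρ = 2504 kg/m³, cost = 1.140 $/kg
  alloy P: E = 65.22 GPa, ρ = 2211 kg/m³, cost = 7.750 $/kg
  alloy L: E = 404.2 GPa, ρ = 3200 kg/m³, cost = 67.00 $/kg
  alloy S: M = 24.1 MN·m per $
  alloy P: M = 3.81 MN·m per $
  alloy L: M = 1.89 MN·m per $
  alloy B: M = 1.44 MN·m per $
The maximum is for alloy S.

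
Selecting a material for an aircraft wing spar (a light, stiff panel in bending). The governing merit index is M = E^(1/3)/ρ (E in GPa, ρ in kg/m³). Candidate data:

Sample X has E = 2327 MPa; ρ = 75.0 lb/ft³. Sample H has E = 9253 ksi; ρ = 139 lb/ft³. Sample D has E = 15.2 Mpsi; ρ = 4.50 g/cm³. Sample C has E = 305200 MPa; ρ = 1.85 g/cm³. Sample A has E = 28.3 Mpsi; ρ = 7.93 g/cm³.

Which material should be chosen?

Normalizing units and computing the index:
  sample X: E = 2.327 GPa, ρ = 1201 kg/m³
  sample H: E = 63.80 GPa, ρ = 2227 kg/m³
  sample D: E = 104.8 GPa, ρ = 4500 kg/m³
  sample C: E = 305.2 GPa, ρ = 1850 kg/m³
  sample A: E = 195.1 GPa, ρ = 7930 kg/m³
  sample C: M = 3.64×10⁻³
  sample H: M = 1.79×10⁻³
  sample X: M = 1.10×10⁻³
  sample D: M = 1.05×10⁻³
  sample A: M = 0.731×10⁻³
Sample C ranks first.

sample C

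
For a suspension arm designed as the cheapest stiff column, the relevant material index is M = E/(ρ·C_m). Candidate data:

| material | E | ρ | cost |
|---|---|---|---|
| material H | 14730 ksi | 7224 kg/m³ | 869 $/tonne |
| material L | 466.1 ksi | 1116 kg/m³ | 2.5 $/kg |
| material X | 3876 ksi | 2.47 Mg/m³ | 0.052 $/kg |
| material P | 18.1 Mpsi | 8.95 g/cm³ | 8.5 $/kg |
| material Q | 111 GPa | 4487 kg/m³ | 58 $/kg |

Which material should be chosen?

After converting to SI:
  material H: E = 101.6 GPa, ρ = 7224 kg/m³, cost = 0.8690 $/kg
  material L: E = 3.214 GPa, ρ = 1116 kg/m³, cost = 2.500 $/kg
  material X: E = 26.72 GPa, ρ = 2470 kg/m³, cost = 0.05200 $/kg
  material P: E = 124.8 GPa, ρ = 8950 kg/m³, cost = 8.500 $/kg
  material Q: E = 111.0 GPa, ρ = 4487 kg/m³, cost = 58.00 $/kg
  material X: M = 208 MN·m per $
  material H: M = 16.2 MN·m per $
  material P: M = 1.64 MN·m per $
  material L: M = 1.15 MN·m per $
  material Q: M = 0.427 MN·m per $
Material X ranks first.

material X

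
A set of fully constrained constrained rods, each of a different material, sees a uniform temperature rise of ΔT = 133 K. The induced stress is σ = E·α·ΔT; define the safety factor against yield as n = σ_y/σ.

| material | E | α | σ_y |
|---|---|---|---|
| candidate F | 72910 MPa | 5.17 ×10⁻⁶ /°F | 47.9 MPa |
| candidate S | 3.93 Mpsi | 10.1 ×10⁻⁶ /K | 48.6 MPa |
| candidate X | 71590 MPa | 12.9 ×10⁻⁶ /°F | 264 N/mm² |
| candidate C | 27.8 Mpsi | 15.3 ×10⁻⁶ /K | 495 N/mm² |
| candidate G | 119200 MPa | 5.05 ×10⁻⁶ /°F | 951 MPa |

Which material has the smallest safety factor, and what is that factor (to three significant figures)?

candidate F, n = 0.531

With everything in SI (GPa, ×10⁻⁶/K, MPa):
  candidate F: E = 72.91, α = 9.31, σ_y = 47.90 → σ = 90.2 MPa, n = 0.531
  candidate S: E = 27.10, α = 10.1, σ_y = 48.60 → σ = 36.4 MPa, n = 1.34
  candidate X: E = 71.59, α = 23.2, σ_y = 264.0 → σ = 221 MPa, n = 1.19
  candidate C: E = 191.7, α = 15.3, σ_y = 495.0 → σ = 390 MPa, n = 1.27
  candidate G: E = 119.2, α = 9.09, σ_y = 951.0 → σ = 144 MPa, n = 6.60
The minimum is candidate F at n = 0.531.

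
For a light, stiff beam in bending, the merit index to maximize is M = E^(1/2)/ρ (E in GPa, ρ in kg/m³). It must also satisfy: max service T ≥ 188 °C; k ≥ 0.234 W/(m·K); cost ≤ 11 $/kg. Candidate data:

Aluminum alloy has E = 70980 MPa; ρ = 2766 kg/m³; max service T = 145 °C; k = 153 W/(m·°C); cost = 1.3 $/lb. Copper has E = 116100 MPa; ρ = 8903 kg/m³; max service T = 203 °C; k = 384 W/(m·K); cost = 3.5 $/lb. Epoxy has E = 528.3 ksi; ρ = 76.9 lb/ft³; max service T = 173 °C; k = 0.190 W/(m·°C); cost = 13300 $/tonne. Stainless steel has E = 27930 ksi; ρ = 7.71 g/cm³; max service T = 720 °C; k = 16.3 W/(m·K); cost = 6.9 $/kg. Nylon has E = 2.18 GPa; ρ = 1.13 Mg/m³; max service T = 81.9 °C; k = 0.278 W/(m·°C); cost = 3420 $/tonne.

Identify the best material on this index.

Screen on constraints: max service T ≥ 188 °C; k ≥ 0.234 W/(m·K); cost ≤ 11 $/kg. Survivors: copper, stainless steel.
Convert each candidate to consistent units, then evaluate M:
  copper: E = 116.1 GPa, ρ = 8903 kg/m³
  stainless steel: E = 192.6 GPa, ρ = 7710 kg/m³
  stainless steel: M = 1.80×10⁻³
  copper: M = 1.21×10⁻³
Stainless steel ranks first.

stainless steel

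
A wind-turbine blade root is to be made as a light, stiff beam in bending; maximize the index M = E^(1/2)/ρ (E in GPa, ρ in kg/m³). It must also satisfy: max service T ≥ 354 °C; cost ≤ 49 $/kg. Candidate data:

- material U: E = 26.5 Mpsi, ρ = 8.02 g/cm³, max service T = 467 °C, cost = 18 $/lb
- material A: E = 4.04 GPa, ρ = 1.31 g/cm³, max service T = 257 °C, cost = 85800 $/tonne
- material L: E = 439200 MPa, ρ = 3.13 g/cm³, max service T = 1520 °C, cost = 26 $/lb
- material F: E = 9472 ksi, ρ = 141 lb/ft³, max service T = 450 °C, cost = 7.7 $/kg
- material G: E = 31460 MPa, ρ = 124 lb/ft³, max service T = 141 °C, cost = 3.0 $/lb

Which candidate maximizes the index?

material F

Screen on constraints: max service T ≥ 354 °C; cost ≤ 49 $/kg. Survivors: material U, material F.
Normalizing units and computing the index:
  material U: E = 182.7 GPa, ρ = 8020 kg/m³
  material F: E = 65.31 GPa, ρ = 2259 kg/m³
  material F: M = 3.58×10⁻³
  material U: M = 1.69×10⁻³
Material F has the largest M.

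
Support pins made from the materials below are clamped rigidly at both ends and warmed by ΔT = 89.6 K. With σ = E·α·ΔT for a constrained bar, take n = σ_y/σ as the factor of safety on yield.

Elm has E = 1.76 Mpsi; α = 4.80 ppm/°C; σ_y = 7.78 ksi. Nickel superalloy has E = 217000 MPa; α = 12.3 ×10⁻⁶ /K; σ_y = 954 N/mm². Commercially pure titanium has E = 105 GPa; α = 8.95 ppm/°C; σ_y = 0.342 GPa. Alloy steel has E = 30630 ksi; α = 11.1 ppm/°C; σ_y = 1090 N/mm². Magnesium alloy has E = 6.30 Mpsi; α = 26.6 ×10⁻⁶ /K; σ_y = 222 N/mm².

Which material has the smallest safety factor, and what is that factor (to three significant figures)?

magnesium alloy, n = 2.14

Per material, after unit conversion:
  elm: E = 12.13, α = 4.80, σ_y = 53.64 → σ = 5.22 MPa, n = 10.3
  nickel superalloy: E = 217.0, α = 12.3, σ_y = 954.0 → σ = 239 MPa, n = 3.99
  commercially pure titanium: E = 105.0, α = 8.95, σ_y = 342.0 → σ = 84.2 MPa, n = 4.06
  alloy steel: E = 211.2, α = 11.1, σ_y = 1090 → σ = 210 MPa, n = 5.19
  magnesium alloy: E = 43.44, α = 26.6, σ_y = 222.0 → σ = 104 MPa, n = 2.14
The minimum is magnesium alloy at n = 2.14.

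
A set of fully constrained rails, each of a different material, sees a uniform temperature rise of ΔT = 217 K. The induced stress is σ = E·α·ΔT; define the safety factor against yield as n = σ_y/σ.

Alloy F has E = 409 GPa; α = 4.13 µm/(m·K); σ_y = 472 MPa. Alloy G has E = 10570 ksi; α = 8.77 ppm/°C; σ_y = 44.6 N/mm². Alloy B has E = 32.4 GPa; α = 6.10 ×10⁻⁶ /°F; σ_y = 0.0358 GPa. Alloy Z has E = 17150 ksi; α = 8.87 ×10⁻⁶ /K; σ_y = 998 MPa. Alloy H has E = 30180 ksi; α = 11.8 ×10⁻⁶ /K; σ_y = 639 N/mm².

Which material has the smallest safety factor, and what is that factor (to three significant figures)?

Per material, after unit conversion:
  alloy F: E = 409.0, α = 4.13, σ_y = 472.0 → σ = 367 MPa, n = 1.29
  alloy G: E = 72.88, α = 8.77, σ_y = 44.60 → σ = 139 MPa, n = 0.322
  alloy B: E = 32.40, α = 11.0, σ_y = 35.80 → σ = 77.2 MPa, n = 0.464
  alloy Z: E = 118.2, α = 8.87, σ_y = 998.0 → σ = 228 MPa, n = 4.38
  alloy H: E = 208.1, α = 11.8, σ_y = 639.0 → σ = 533 MPa, n = 1.20
The minimum is alloy G at n = 0.322.

alloy G, n = 0.322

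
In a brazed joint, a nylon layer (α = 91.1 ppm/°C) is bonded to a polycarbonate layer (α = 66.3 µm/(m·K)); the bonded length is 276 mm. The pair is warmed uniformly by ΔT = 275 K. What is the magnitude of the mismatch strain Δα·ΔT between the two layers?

Δα = |91.1 − 66.3|×10⁻⁶/K = 24.8×10⁻⁶/K.
Mismatch strain = Δα·ΔT = 24.8×10⁻⁶ × 275.0 = 6.82×10⁻³.

6.82×10⁻³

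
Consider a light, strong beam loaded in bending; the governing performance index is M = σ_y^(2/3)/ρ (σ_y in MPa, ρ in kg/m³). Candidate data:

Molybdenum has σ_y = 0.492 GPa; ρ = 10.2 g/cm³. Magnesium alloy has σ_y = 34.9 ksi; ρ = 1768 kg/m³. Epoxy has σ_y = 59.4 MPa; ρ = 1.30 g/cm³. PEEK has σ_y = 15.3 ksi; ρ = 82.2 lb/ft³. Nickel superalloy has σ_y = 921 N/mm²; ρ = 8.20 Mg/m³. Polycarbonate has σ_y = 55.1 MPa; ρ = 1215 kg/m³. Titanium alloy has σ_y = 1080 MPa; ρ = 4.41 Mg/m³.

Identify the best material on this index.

In SI units:
  molybdenum: σ_y = 492.0 MPa, ρ = 10200 kg/m³
  magnesium alloy: σ_y = 240.6 MPa, ρ = 1768 kg/m³
  epoxy: σ_y = 59.40 MPa, ρ = 1300 kg/m³
  PEEK: σ_y = 105.5 MPa, ρ = 1317 kg/m³
  nickel superalloy: σ_y = 921.0 MPa, ρ = 8200 kg/m³
  polycarbonate: σ_y = 55.10 MPa, ρ = 1215 kg/m³
  titanium alloy: σ_y = 1080 MPa, ρ = 4410 kg/m³
  titanium alloy: M = 23.9×10⁻³
  magnesium alloy: M = 21.9×10⁻³
  PEEK: M = 17.0×10⁻³
  polycarbonate: M = 11.9×10⁻³
  epoxy: M = 11.7×10⁻³
  nickel superalloy: M = 11.5×10⁻³
  molybdenum: M = 6.11×10⁻³
Titanium alloy ranks first.

titanium alloy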